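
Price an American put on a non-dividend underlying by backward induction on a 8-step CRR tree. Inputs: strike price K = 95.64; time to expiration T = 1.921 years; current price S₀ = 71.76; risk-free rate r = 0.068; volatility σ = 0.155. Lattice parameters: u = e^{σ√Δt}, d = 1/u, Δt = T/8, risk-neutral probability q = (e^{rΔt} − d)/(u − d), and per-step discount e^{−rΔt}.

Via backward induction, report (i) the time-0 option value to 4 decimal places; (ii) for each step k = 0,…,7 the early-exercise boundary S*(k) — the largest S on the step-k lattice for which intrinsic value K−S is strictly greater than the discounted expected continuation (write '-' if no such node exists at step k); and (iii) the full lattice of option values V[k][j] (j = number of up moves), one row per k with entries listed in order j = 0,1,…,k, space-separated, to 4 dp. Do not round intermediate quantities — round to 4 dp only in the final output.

price = 23.8800
boundary = 71.7600 77.4228 83.5324 77.4228 83.5324 77.4228 83.5324 90.1242
tree:
23.8800
29.1286 18.2172
33.9933 23.8800 12.1076
38.5022 29.1286 18.2172 6.6435
42.6814 33.9933 23.8800 12.1076 3.0209
46.5548 38.5022 29.1286 18.2172 6.1843 0.9005
50.1450 42.6814 33.9933 23.8800 12.1076 2.2287 0.0000
53.4725 46.5548 38.5022 29.1286 18.2172 5.5158 0.0000 0.0000
56.5567 50.1450 42.6814 33.9933 23.8800 12.1076 0.0000 0.0000 0.0000

Δt=0.24013, u=1.07891, d=0.92686, q=0.58929, disc=e^(-rΔt)=0.98380
k=8 terminal: V=max(K-S,0) → 56.5567 50.1450 42.6814 33.9933 23.8800 12.1076 0.0000 0.0000 0.0000
k=7: j=0 S=42.1675 intr=53.4725 cont=51.9235 V=53.4725[EX]; j=1 S=49.0852 intr=46.5548 cont=45.0058 V=46.5548[EX]; j=2 S=57.1378 intr=38.5022 cont=36.9533 V=38.5022[EX]; j=3 S=66.5114 intr=29.1286 cont=27.5796 V=29.1286[EX]; j=4 S=77.4228 intr=18.2172 cont=16.6682 V=18.2172[EX]; j=5 S=90.1242 intr=5.5158 cont=4.8922 V=5.5158[EX]; j=6 S=104.9094 intr=0.0000 cont=0.0000 V=0.0000[hold]; j=7 S=122.1201 intr=0.0000 cont=0.0000 V=0.0000[hold]  S*(7)=90.1242
k=6: j=0 S=45.4950 intr=50.1450 cont=48.5960 V=50.1450[EX]; j=1 S=52.9586 intr=42.6814 cont=41.1324 V=42.6814[EX]; j=2 S=61.6467 intr=33.9933 cont=32.4443 V=33.9933[EX]; j=3 S=71.7600 intr=23.8800 cont=22.3310 V=23.8800[EX]; j=4 S=83.5324 intr=12.1076 cont=10.5586 V=12.1076[EX]; j=5 S=97.2362 intr=0.0000 cont=2.2287 V=2.2287[hold]; j=6 S=113.1881 intr=0.0000 cont=0.0000 V=0.0000[hold]  S*(6)=83.5324
k=5: j=0 S=49.0852 intr=46.5548 cont=45.0058 V=46.5548[EX]; j=1 S=57.1378 intr=38.5022 cont=36.9533 V=38.5022[EX]; j=2 S=66.5114 intr=29.1286 cont=27.5796 V=29.1286[EX]; j=3 S=77.4228 intr=18.2172 cont=16.6682 V=18.2172[EX]; j=4 S=90.1242 intr=5.5158 cont=6.1843 V=6.1843[hold]; j=5 S=104.9094 intr=0.0000 cont=0.9005 V=0.9005[hold]  S*(5)=77.4228
k=4: j=0 S=52.9586 intr=42.6814 cont=41.1324 V=42.6814[EX]; j=1 S=61.6467 intr=33.9933 cont=32.4443 V=33.9933[EX]; j=2 S=71.7600 intr=23.8800 cont=22.3310 V=23.8800[EX]; j=3 S=83.5324 intr=12.1076 cont=10.9461 V=12.1076[EX]; j=4 S=97.2362 intr=0.0000 cont=3.0209 V=3.0209[hold]  S*(4)=83.5324
k=3: j=0 S=57.1378 intr=38.5022 cont=36.9533 V=38.5022[EX]; j=1 S=66.5114 intr=29.1286 cont=27.5796 V=29.1286[EX]; j=2 S=77.4228 intr=18.2172 cont=16.6682 V=18.2172[EX]; j=3 S=90.1242 intr=5.5158 cont=6.6435 V=6.6435[hold]  S*(3)=77.4228
k=2: j=0 S=61.6467 intr=33.9933 cont=32.4443 V=33.9933[EX]; j=1 S=71.7600 intr=23.8800 cont=22.3310 V=23.8800[EX]; j=2 S=83.5324 intr=12.1076 cont=11.2124 V=12.1076[EX]  S*(2)=83.5324
k=1: j=0 S=66.5114 intr=29.1286 cont=27.5796 V=29.1286[EX]; j=1 S=77.4228 intr=18.2172 cont=16.6682 V=18.2172[EX]  S*(1)=77.4228
k=0: j=0 S=71.7600 intr=23.8800 cont=22.3310 V=23.8800[EX]  S*(0)=71.7600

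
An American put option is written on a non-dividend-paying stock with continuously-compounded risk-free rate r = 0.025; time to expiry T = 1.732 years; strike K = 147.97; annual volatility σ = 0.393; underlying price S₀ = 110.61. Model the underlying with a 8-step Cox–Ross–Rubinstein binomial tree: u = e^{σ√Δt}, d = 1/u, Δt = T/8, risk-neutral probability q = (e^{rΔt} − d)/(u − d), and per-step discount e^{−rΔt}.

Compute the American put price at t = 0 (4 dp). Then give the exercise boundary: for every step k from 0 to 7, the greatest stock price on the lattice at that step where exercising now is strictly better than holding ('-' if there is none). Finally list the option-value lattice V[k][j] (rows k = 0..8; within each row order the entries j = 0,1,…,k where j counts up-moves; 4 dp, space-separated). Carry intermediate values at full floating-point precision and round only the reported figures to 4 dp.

Δt=0.21650  u=1.20065  d=0.83288  q=0.46917  discount=0.99460
step 8 (expiry): payoffs max(K−S,0) = 122.3565 111.0467 94.7430 71.2404 37.3600 0.0000 0.0000 0.0000 0.0000
step 7: (k=7,j=0): S=30.7528, (K−S)⁺=117.2172, hold=116.4184 ⇒ V=117.2172 exercise | (k=7,j=1): S=44.3319, (K−S)⁺=103.6381, hold=102.8394 ⇒ V=103.6381 exercise | (k=7,j=2): S=63.9069, (K−S)⁺=84.0631, hold=83.2644 ⇒ V=84.0631 exercise | (k=7,j=3): S=92.1253, (K−S)⁺=55.8447, hold=55.0460 ⇒ V=55.8447 exercise | (k=7,j=4): S=132.8036, (K−S)⁺=15.1664, hold=19.7248 ⇒ V=19.7248 continue | (k=7,j=5): S=191.4437, (K−S)⁺=0.0000, hold=0.0000 ⇒ V=0.0000 continue | (k=7,j=6): S=275.9767, (K−S)⁺=0.0000, hold=0.0000 ⇒ V=0.0000 continue | (k=7,j=7): S=397.8355, (K−S)⁺=0.0000, hold=0.0000 ⇒ V=0.0000 continue  boundary S*=92.1253
step 6: (k=6,j=0): S=36.9233, (K−S)⁺=111.0467, hold=110.2480 ⇒ V=111.0467 exercise | (k=6,j=1): S=53.2270, (K−S)⁺=94.7430, hold=93.9443 ⇒ V=94.7430 exercise | (k=6,j=2): S=76.7296, (K−S)⁺=71.2404, hold=70.4416 ⇒ V=71.2404 exercise | (k=6,j=3): S=110.6100, (K−S)⁺=37.3600, hold=38.6884 ⇒ V=38.6884 continue | (k=6,j=4): S=159.4504, (K−S)⁺=0.0000, hold=10.4140 ⇒ V=10.4140 continue | (k=6,j=5): S=229.8565, (K−S)⁺=0.0000, hold=0.0000 ⇒ V=0.0000 continue | (k=6,j=6): S=331.3508, (K−S)⁺=0.0000, hold=0.0000 ⇒ V=0.0000 continue  boundary S*=76.7296
step 5: (k=5,j=0): S=44.3319, (K−S)⁺=103.6381, hold=102.8394 ⇒ V=103.6381 exercise | (k=5,j=1): S=63.9069, (K−S)⁺=84.0631, hold=83.2644 ⇒ V=84.0631 exercise | (k=5,j=2): S=92.1253, (K−S)⁺=55.8447, hold=55.6659 ⇒ V=55.8447 exercise | (k=5,j=3): S=132.8036, (K−S)⁺=15.1664, hold=25.2857 ⇒ V=25.2857 continue | (k=5,j=4): S=191.4437, (K−S)⁺=0.0000, hold=5.4982 ⇒ V=5.4982 continue | (k=5,j=5): S=275.9767, (K−S)⁺=0.0000, hold=0.0000 ⇒ V=0.0000 continue  boundary S*=92.1253
step 4: (k=4,j=0): S=53.2270, (K−S)⁺=94.7430, hold=93.9443 ⇒ V=94.7430 exercise | (k=4,j=1): S=76.7296, (K−S)⁺=71.2404, hold=70.4416 ⇒ V=71.2404 exercise | (k=4,j=2): S=110.6100, (K−S)⁺=37.3600, hold=41.2833 ⇒ V=41.2833 continue | (k=4,j=3): S=159.4504, (K−S)⁺=0.0000, hold=15.9157 ⇒ V=15.9157 continue | (k=4,j=4): S=229.8565, (K−S)⁺=0.0000, hold=2.9029 ⇒ V=2.9029 continue  boundary S*=76.7296
step 3: (k=3,j=0): S=63.9069, (K−S)⁺=84.0631, hold=83.2644 ⇒ V=84.0631 exercise | (k=3,j=1): S=92.1253, (K−S)⁺=55.8447, hold=56.8768 ⇒ V=56.8768 continue | (k=3,j=2): S=132.8036, (K−S)⁺=15.1664, hold=29.2230 ⇒ V=29.2230 continue | (k=3,j=3): S=191.4437, (K−S)⁺=0.0000, hold=9.7575 ⇒ V=9.7575 continue  boundary S*=63.9069
step 2: (k=2,j=0): S=76.7296, (K−S)⁺=71.2404, hold=70.9232 ⇒ V=71.2404 exercise | (k=2,j=1): S=110.6100, (K−S)⁺=37.3600, hold=43.6655 ⇒ V=43.6655 continue | (k=2,j=2): S=159.4504, (K−S)⁺=0.0000, hold=19.9820 ⇒ V=19.9820 continue  boundary S*=76.7296
step 1: (k=1,j=0): S=92.1253, (K−S)⁺=55.8447, hold=57.9884 ⇒ V=57.9884 continue | (k=1,j=1): S=132.8036, (K−S)⁺=15.1664, hold=32.3782 ⇒ V=32.3782 continue  boundary S*=-
step 0: (k=0,j=0): S=110.6100, (K−S)⁺=37.3600, hold=45.7247 ⇒ V=45.7247 continue  boundary S*=-

price = 45.7247
boundary = - - 76.7296 63.9069 76.7296 92.1253 76.7296 92.1253
tree:
45.7247
57.9884 32.3782
71.2404 43.6655 19.9820
84.0631 56.8768 29.2230 9.7575
94.7430 71.2404 41.2833 15.9157 2.9029
103.6381 84.0631 55.8447 25.2857 5.4982 0.0000
111.0467 94.7430 71.2404 38.6884 10.4140 0.0000 0.0000
117.2172 103.6381 84.0631 55.8447 19.7248 0.0000 0.0000 0.0000
122.3565 111.0467 94.7430 71.2404 37.3600 0.0000 0.0000 0.0000 0.0000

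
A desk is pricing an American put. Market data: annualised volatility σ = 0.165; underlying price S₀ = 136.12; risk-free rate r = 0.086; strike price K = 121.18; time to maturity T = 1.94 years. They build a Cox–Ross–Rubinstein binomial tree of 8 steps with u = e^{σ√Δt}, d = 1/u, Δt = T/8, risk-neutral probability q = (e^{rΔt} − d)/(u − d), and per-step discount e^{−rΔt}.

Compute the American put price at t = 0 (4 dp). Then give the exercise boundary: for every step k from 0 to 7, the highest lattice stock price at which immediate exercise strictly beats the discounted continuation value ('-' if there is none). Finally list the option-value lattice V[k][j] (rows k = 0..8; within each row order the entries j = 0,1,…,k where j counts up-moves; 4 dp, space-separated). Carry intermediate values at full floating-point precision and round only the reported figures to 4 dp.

price = 2.0189
boundary = - - - 106.6740 98.3492 106.6740 98.3492 106.6740
tree:
2.0189
3.9980 0.8194
7.7240 1.7464 0.2532
14.5060 3.6411 0.5915 0.0450
22.8308 7.3901 1.3625 0.1175 0.0000
30.5059 14.5060 3.0817 0.3070 0.0000 0.0000
37.5821 22.8308 6.8019 0.8021 0.0000 0.0000 0.0000
44.1061 30.5059 14.5060 2.0959 0.0000 0.0000 0.0000 0.0000
50.1209 37.5821 22.8308 5.4765 0.0000 0.0000 0.0000 0.0000 0.0000

params: Δt=0.24250 u=1.08465 d=0.92196 q=0.60924 e^(-rΔt)=0.97936
t_8 payoffs: 50.1209 37.5821 22.8308 5.4765 0.0000 0.0000 0.0000 0.0000 0.0000
t_7: node(7,0) S=77.0739 payoff=44.1061 vs cont=41.6050 → 44.1061 [stop]  node(7,1) S=90.6741 payoff=30.5059 vs cont=28.0049 → 30.5059 [stop]  node(7,2) S=106.6740 payoff=14.5060 vs cont=12.0049 → 14.5060 [stop]  node(7,3) S=125.4972 payoff=0.0000 vs cont=2.0959 → 2.0959 [wait]  node(7,4) S=147.6419 payoff=0.0000 vs cont=0.0000 → 0.0000 [wait]  node(7,5) S=173.6942 payoff=0.0000 vs cont=0.0000 → 0.0000 [wait]  node(7,6) S=204.3435 payoff=0.0000 vs cont=0.0000 → 0.0000 [wait]  node(7,7) S=240.4010 payoff=0.0000 vs cont=0.0000 → 0.0000 [wait]  ⇒ S*(7)=106.6740
t_6: node(6,0) S=83.5979 payoff=37.5821 vs cont=35.0811 → 37.5821 [stop]  node(6,1) S=98.3492 payoff=22.8308 vs cont=20.3297 → 22.8308 [stop]  node(6,2) S=115.7035 payoff=5.4765 vs cont=6.8019 → 6.8019 [wait]  node(6,3) S=136.1200 payoff=0.0000 vs cont=0.8021 → 0.8021 [wait]  node(6,4) S=160.1391 payoff=0.0000 vs cont=0.0000 → 0.0000 [wait]  node(6,5) S=188.3966 payoff=0.0000 vs cont=0.0000 → 0.0000 [wait]  node(6,6) S=221.6402 payoff=0.0000 vs cont=0.0000 → 0.0000 [wait]  ⇒ S*(6)=98.3492
t_5: node(5,0) S=90.6741 payoff=30.5059 vs cont=28.0049 → 30.5059 [stop]  node(5,1) S=106.6740 payoff=14.5060 vs cont=12.7958 → 14.5060 [stop]  node(5,2) S=125.4972 payoff=0.0000 vs cont=3.0817 → 3.0817 [wait]  node(5,3) S=147.6419 payoff=0.0000 vs cont=0.3070 → 0.3070 [wait]  node(5,4) S=173.6942 payoff=0.0000 vs cont=0.0000 → 0.0000 [wait]  node(5,5) S=204.3435 payoff=0.0000 vs cont=0.0000 → 0.0000 [wait]  ⇒ S*(5)=106.6740
t_4: node(4,0) S=98.3492 payoff=22.8308 vs cont=20.3297 → 22.8308 [stop]  node(4,1) S=115.7035 payoff=5.4765 vs cont=7.3901 → 7.3901 [wait]  node(4,2) S=136.1200 payoff=0.0000 vs cont=1.3625 → 1.3625 [wait]  node(4,3) S=160.1391 payoff=0.0000 vs cont=0.1175 → 0.1175 [wait]  node(4,4) S=188.3966 payoff=0.0000 vs cont=0.0000 → 0.0000 [wait]  ⇒ S*(4)=98.3492
t_3: node(3,0) S=106.6740 payoff=14.5060 vs cont=13.1467 → 14.5060 [stop]  node(3,1) S=125.4972 payoff=0.0000 vs cont=3.6411 → 3.6411 [wait]  node(3,2) S=147.6419 payoff=0.0000 vs cont=0.5915 → 0.5915 [wait]  node(3,3) S=173.6942 payoff=0.0000 vs cont=0.0450 → 0.0450 [wait]  ⇒ S*(3)=106.6740
t_2: node(2,0) S=115.7035 payoff=5.4765 vs cont=7.7240 → 7.7240 [wait]  node(2,1) S=136.1200 payoff=0.0000 vs cont=1.7464 → 1.7464 [wait]  node(2,2) S=160.1391 payoff=0.0000 vs cont=0.2532 → 0.2532 [wait]  ⇒ S*(2)=-
t_1: node(1,0) S=125.4972 payoff=0.0000 vs cont=3.9980 → 3.9980 [wait]  node(1,1) S=147.6419 payoff=0.0000 vs cont=0.8194 → 0.8194 [wait]  ⇒ S*(1)=-
t_0: node(0,0) S=136.1200 payoff=0.0000 vs cont=2.0189 → 2.0189 [wait]  ⇒ S*(0)=-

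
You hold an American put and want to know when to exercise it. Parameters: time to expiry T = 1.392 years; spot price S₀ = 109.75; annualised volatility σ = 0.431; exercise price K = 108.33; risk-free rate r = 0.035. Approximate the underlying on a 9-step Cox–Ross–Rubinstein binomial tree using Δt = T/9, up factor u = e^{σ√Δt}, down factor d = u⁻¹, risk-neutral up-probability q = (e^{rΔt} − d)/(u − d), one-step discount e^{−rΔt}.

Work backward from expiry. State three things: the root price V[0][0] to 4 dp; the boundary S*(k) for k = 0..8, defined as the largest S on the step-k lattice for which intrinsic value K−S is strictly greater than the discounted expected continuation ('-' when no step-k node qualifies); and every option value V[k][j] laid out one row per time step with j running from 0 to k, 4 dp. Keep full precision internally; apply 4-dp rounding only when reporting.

Δt=0.15467  u=1.18472  d=0.84408  q=0.47366  discount=0.99460
step 9 (expiry): payoffs max(K−S,0) = 84.4585 74.8252 61.3043 42.3271 15.6917 0.0000 0.0000 0.0000 0.0000 0.0000
step 8: (k=8,j=0): S=28.2809, (K−S)⁺=80.0491, hold=79.4643 ⇒ V=80.0491 exercise | (k=8,j=1): S=39.6936, (K−S)⁺=68.6364, hold=68.0515 ⇒ V=68.6364 exercise | (k=8,j=2): S=55.7120, (K−S)⁺=52.6180, hold=52.0331 ⇒ V=52.6180 exercise | (k=8,j=3): S=78.1946, (K−S)⁺=30.1354, hold=29.5506 ⇒ V=30.1354 exercise | (k=8,j=4): S=109.7500, (K−S)⁺=0.0000, hold=8.2146 ⇒ V=8.2146 continue | (k=8,j=5): S=154.0396, (K−S)⁺=0.0000, hold=0.0000 ⇒ V=0.0000 continue | (k=8,j=6): S=216.2022, (K−S)⁺=0.0000, hold=0.0000 ⇒ V=0.0000 continue | (k=8,j=7): S=303.4506, (K−S)⁺=0.0000, hold=0.0000 ⇒ V=0.0000 continue | (k=8,j=8): S=425.9081, (K−S)⁺=0.0000, hold=0.0000 ⇒ V=0.0000 continue  boundary S*=78.1946
step 7: (k=7,j=0): S=33.5048, (K−S)⁺=74.8252, hold=74.2404 ⇒ V=74.8252 exercise | (k=7,j=1): S=47.0257, (K−S)⁺=61.3043, hold=60.7195 ⇒ V=61.3043 exercise | (k=7,j=2): S=66.0029, (K−S)⁺=42.3271, hold=41.7423 ⇒ V=42.3271 exercise | (k=7,j=3): S=92.6383, (K−S)⁺=15.6917, hold=19.6457 ⇒ V=19.6457 continue | (k=7,j=4): S=130.0225, (K−S)⁺=0.0000, hold=4.3003 ⇒ V=4.3003 continue | (k=7,j=5): S=182.4930, (K−S)⁺=0.0000, hold=0.0000 ⇒ V=0.0000 continue | (k=7,j=6): S=256.1381, (K−S)⁺=0.0000, hold=0.0000 ⇒ V=0.0000 continue | (k=7,j=7): S=359.5025, (K−S)⁺=0.0000, hold=0.0000 ⇒ V=0.0000 continue  boundary S*=66.0029
step 6: (k=6,j=0): S=39.6936, (K−S)⁺=68.6364, hold=68.0515 ⇒ V=68.6364 exercise | (k=6,j=1): S=55.7120, (K−S)⁺=52.6180, hold=52.0331 ⇒ V=52.6180 exercise | (k=6,j=2): S=78.1946, (K−S)⁺=30.1354, hold=31.4133 ⇒ V=31.4133 continue | (k=6,j=3): S=109.7500, (K−S)⁺=0.0000, hold=12.3104 ⇒ V=12.3104 continue | (k=6,j=4): S=154.0396, (K−S)⁺=0.0000, hold=2.2512 ⇒ V=2.2512 continue | (k=6,j=5): S=216.2022, (K−S)⁺=0.0000, hold=0.0000 ⇒ V=0.0000 continue | (k=6,j=6): S=303.4506, (K−S)⁺=0.0000, hold=0.0000 ⇒ V=0.0000 continue  boundary S*=55.7120
step 5: (k=5,j=0): S=47.0257, (K−S)⁺=61.3043, hold=60.7195 ⇒ V=61.3043 exercise | (k=5,j=1): S=66.0029, (K−S)⁺=42.3271, hold=42.3443 ⇒ V=42.3443 continue | (k=5,j=2): S=92.6383, (K−S)⁺=15.6917, hold=22.2443 ⇒ V=22.2443 continue | (k=5,j=3): S=130.0225, (K−S)⁺=0.0000, hold=7.5050 ⇒ V=7.5050 continue | (k=5,j=4): S=182.4930, (K−S)⁺=0.0000, hold=1.1785 ⇒ V=1.1785 continue | (k=5,j=5): S=256.1381, (K−S)⁺=0.0000, hold=0.0000 ⇒ V=0.0000 continue  boundary S*=47.0257
step 4: (k=4,j=0): S=55.7120, (K−S)⁺=52.6180, hold=52.0412 ⇒ V=52.6180 exercise | (k=4,j=1): S=78.1946, (K−S)⁺=30.1354, hold=32.6465 ⇒ V=32.6465 continue | (k=4,j=2): S=109.7500, (K−S)⁺=0.0000, hold=15.1805 ⇒ V=15.1805 continue | (k=4,j=3): S=154.0396, (K−S)⁺=0.0000, hold=4.4840 ⇒ V=4.4840 continue | (k=4,j=4): S=216.2022, (K−S)⁺=0.0000, hold=0.6169 ⇒ V=0.6169 continue  boundary S*=55.7120
step 3: (k=3,j=0): S=66.0029, (K−S)⁺=42.3271, hold=42.9253 ⇒ V=42.9253 continue | (k=3,j=1): S=92.6383, (K−S)⁺=15.6917, hold=24.2419 ⇒ V=24.2419 continue | (k=3,j=2): S=130.0225, (K−S)⁺=0.0000, hold=10.0594 ⇒ V=10.0594 continue | (k=3,j=3): S=182.4930, (K−S)⁺=0.0000, hold=2.6380 ⇒ V=2.6380 continue  boundary S*=-
step 2: (k=2,j=0): S=78.1946, (K−S)⁺=30.1354, hold=33.8918 ⇒ V=33.8918 continue | (k=2,j=1): S=109.7500, (K−S)⁺=0.0000, hold=17.4296 ⇒ V=17.4296 continue | (k=2,j=2): S=154.0396, (K−S)⁺=0.0000, hold=6.5089 ⇒ V=6.5089 continue  boundary S*=-
step 1: (k=1,j=0): S=92.6383, (K−S)⁺=15.6917, hold=25.9534 ⇒ V=25.9534 continue | (k=1,j=1): S=130.0225, (K−S)⁺=0.0000, hold=12.1907 ⇒ V=12.1907 continue  boundary S*=-
step 0: (k=0,j=0): S=109.7500, (K−S)⁺=0.0000, hold=19.3296 ⇒ V=19.3296 continue  boundary S*=-

price = 19.3296
boundary = - - - - 55.7120 47.0257 55.7120 66.0029 78.1946
tree:
19.3296
25.9534 12.1907
33.8918 17.4296 6.5089
42.9253 24.2419 10.0594 2.6380
52.6180 32.6465 15.1805 4.4840 0.6169
61.3043 42.3443 22.2443 7.5050 1.1785 0.0000
68.6364 52.6180 31.4133 12.3104 2.2512 0.0000 0.0000
74.8252 61.3043 42.3271 19.6457 4.3003 0.0000 0.0000 0.0000
80.0491 68.6364 52.6180 30.1354 8.2146 0.0000 0.0000 0.0000 0.0000
84.4585 74.8252 61.3043 42.3271 15.6917 0.0000 0.0000 0.0000 0.0000 0.0000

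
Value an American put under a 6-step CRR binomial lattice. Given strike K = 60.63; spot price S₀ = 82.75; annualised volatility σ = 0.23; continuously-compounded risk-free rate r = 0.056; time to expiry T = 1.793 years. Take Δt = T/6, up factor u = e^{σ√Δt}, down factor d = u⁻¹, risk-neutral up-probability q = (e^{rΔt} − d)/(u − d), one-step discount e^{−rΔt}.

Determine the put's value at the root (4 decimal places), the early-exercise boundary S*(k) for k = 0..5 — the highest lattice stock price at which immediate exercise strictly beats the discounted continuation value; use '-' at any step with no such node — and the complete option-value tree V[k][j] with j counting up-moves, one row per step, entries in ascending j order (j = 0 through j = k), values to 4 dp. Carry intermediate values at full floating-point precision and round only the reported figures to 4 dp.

params: Δt=0.29883 u=1.13398 d=0.88185 q=0.53554 e^(-rΔt)=0.98340
t_6 payoffs: 21.7127 10.5861 0.0000 0.0000 0.0000 0.0000 0.0000
t_5: node(5,0) S=44.1313 payoff=16.4987 vs cont=15.4925 → 16.4987 [stop]  node(5,1) S=56.7486 payoff=3.8814 vs cont=4.8352 → 4.8352 [wait]  node(5,2) S=72.9733 payoff=0.0000 vs cont=0.0000 → 0.0000 [wait]  node(5,3) S=93.8366 payoff=0.0000 vs cont=0.0000 → 0.0000 [wait]  node(5,4) S=120.6649 payoff=0.0000 vs cont=0.0000 → 0.0000 [wait]  node(5,5) S=155.1634 payoff=0.0000 vs cont=0.0000 → 0.0000 [wait]  ⇒ S*(5)=44.1313
t_4: node(4,0) S=50.0439 payoff=10.5861 vs cont=10.0823 → 10.5861 [stop]  node(4,1) S=64.3516 payoff=0.0000 vs cont=2.2085 → 2.2085 [wait]  node(4,2) S=82.7500 payoff=0.0000 vs cont=0.0000 → 0.0000 [wait]  node(4,3) S=106.4086 payoff=0.0000 vs cont=0.0000 → 0.0000 [wait]  node(4,4) S=136.8312 payoff=0.0000 vs cont=0.0000 → 0.0000 [wait]  ⇒ S*(4)=50.0439
t_3: node(3,0) S=56.7486 payoff=3.8814 vs cont=5.9983 → 5.9983 [wait]  node(3,1) S=72.9733 payoff=0.0000 vs cont=1.0087 → 1.0087 [wait]  node(3,2) S=93.8366 payoff=0.0000 vs cont=0.0000 → 0.0000 [wait]  node(3,3) S=120.6649 payoff=0.0000 vs cont=0.0000 → 0.0000 [wait]  ⇒ S*(3)=-
t_2: node(2,0) S=64.3516 payoff=0.0000 vs cont=3.2710 → 3.2710 [wait]  node(2,1) S=82.7500 payoff=0.0000 vs cont=0.4607 → 0.4607 [wait]  node(2,2) S=106.4086 payoff=0.0000 vs cont=0.0000 → 0.0000 [wait]  ⇒ S*(2)=-
t_1: node(1,0) S=72.9733 payoff=0.0000 vs cont=1.7367 → 1.7367 [wait]  node(1,1) S=93.8366 payoff=0.0000 vs cont=0.2104 → 0.2104 [wait]  ⇒ S*(1)=-
t_0: node(0,0) S=82.7500 payoff=0.0000 vs cont=0.9041 → 0.9041 [wait]  ⇒ S*(0)=-

price = 0.9041
boundary = - - - - 50.0439 44.1313
tree:
0.9041
1.7367 0.2104
3.2710 0.4607 0.0000
5.9983 1.0087 0.0000 0.0000
10.5861 2.2085 0.0000 0.0000 0.0000
16.4987 4.8352 0.0000 0.0000 0.0000 0.0000
21.7127 10.5861 0.0000 0.0000 0.0000 0.0000 0.0000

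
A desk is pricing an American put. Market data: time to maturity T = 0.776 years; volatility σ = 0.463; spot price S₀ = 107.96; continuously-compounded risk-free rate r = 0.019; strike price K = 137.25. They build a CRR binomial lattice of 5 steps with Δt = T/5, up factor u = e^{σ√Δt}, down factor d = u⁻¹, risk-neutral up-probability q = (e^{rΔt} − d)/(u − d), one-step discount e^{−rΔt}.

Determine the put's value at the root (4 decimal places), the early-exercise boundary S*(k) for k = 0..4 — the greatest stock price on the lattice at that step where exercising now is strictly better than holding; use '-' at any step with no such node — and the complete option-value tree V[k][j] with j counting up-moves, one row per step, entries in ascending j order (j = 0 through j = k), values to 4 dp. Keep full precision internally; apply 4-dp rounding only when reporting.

Δt=0.15520, u=1.20010, d=0.83327, q=0.46258, disc=e^(-rΔt)=0.99706
k=5 terminal: V=max(K-S,0) → 93.8805 74.7880 47.2905 7.6877 0.0000 0.0000
k=4: j=0 S=52.0475 intr=85.2025 cont=84.7983 V=85.2025[EX]; j=1 S=74.9603 intr=62.2897 cont=61.8855 V=62.2897[EX]; j=2 S=107.9600 intr=29.2900 cont=28.8859 V=29.2900[EX]; j=3 S=155.4871 intr=0.0000 cont=4.1194 V=4.1194[hold]; j=4 S=223.9369 intr=0.0000 cont=0.0000 V=0.0000[hold]  S*(4)=107.9600
k=3: j=0 S=62.4620 intr=74.7880 cont=74.3839 V=74.7880[EX]; j=1 S=89.9595 intr=47.2905 cont=46.8863 V=47.2905[EX]; j=2 S=129.5623 intr=7.6877 cont=17.5947 V=17.5947[hold]; j=3 S=186.5993 intr=0.0000 cont=2.2073 V=2.2073[hold]  S*(3)=89.9595
k=2: j=0 S=74.9603 intr=62.2897 cont=61.8855 V=62.2897[EX]; j=1 S=107.9600 intr=29.2900 cont=33.4551 V=33.4551[hold]; j=2 S=155.4871 intr=0.0000 cont=10.4460 V=10.4460[hold]  S*(2)=74.9603
k=1: j=0 S=89.9595 intr=47.2905 cont=48.8074 V=48.8074[hold]; j=1 S=129.5623 intr=7.6877 cont=22.7445 V=22.7445[hold]  S*(1)=-
k=0: j=0 S=107.9600 intr=29.2900 cont=36.6431 V=36.6431[hold]  S*(0)=-

price = 36.6431
boundary = - - 74.9603 89.9595 107.9600
tree:
36.6431
48.8074 22.7445
62.2897 33.4551 10.4460
74.7880 47.2905 17.5947 2.2073
85.2025 62.2897 29.2900 4.1194 0.0000
93.8805 74.7880 47.2905 7.6877 0.0000 0.0000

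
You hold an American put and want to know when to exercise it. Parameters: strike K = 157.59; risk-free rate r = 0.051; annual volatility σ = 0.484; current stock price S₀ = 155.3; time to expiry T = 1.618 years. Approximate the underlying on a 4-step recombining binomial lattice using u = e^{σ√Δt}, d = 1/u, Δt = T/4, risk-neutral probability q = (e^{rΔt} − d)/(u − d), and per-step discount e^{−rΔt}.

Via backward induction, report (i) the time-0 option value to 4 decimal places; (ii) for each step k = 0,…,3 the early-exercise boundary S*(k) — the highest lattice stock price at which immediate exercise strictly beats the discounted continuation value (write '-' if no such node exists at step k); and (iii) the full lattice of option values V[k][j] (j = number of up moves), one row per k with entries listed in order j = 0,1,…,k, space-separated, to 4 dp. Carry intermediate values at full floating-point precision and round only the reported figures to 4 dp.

Δt=0.40450  u=1.36046  d=0.73504  q=0.45697  discount=0.97958
step 4 (expiry): payoffs max(K−S,0) = 112.2560 73.6831 2.2900 0.0000 0.0000
step 3: (k=3,j=0): S=61.6752, (K−S)⁺=95.9148, hold=92.6971 ⇒ V=95.9148 exercise | (k=3,j=1): S=114.1523, (K−S)⁺=43.4377, hold=40.2200 ⇒ V=43.4377 exercise | (k=3,j=2): S=211.2800, (K−S)⁺=0.0000, hold=1.2181 ⇒ V=1.2181 continue | (k=3,j=3): S=391.0499, (K−S)⁺=0.0000, hold=0.0000 ⇒ V=0.0000 continue  boundary S*=114.1523
step 2: (k=2,j=0): S=83.9069, (K−S)⁺=73.6831, hold=70.4654 ⇒ V=73.6831 exercise | (k=2,j=1): S=155.3000, (K−S)⁺=2.2900, hold=23.6515 ⇒ V=23.6515 continue | (k=2,j=2): S=287.4387, (K−S)⁺=0.0000, hold=0.6480 ⇒ V=0.6480 continue  boundary S*=83.9069
step 1: (k=1,j=0): S=114.1523, (K−S)⁺=43.4377, hold=49.7824 ⇒ V=49.7824 continue | (k=1,j=1): S=211.2800, (K−S)⁺=0.0000, hold=12.8712 ⇒ V=12.8712 continue  boundary S*=-
step 0: (k=0,j=0): S=155.3000, (K−S)⁺=2.2900, hold=32.2429 ⇒ V=32.2429 continue  boundary S*=-

price = 32.2429
boundary = - - 83.9069 114.1523
tree:
32.2429
49.7824 12.8712
73.6831 23.6515 0.6480
95.9148 43.4377 1.2181 0.0000
112.2560 73.6831 2.2900 0.0000 0.0000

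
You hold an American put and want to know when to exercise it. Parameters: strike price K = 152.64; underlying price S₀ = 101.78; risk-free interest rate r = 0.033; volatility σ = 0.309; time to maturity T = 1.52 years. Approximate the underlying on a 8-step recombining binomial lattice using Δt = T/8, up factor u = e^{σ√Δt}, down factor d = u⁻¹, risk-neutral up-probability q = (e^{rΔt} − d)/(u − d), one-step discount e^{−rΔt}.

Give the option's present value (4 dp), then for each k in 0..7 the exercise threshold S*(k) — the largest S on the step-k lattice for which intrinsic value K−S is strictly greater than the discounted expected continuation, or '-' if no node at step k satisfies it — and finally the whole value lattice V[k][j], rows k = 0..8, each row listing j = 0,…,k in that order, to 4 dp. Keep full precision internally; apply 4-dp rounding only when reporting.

Δt=0.19000  u=1.14418  d=0.87399  q=0.48966  discount=0.99375
step 8 (expiry): payoffs max(K−S,0) = 117.9901 107.2780 93.2543 74.8950 50.8600 19.3945 0.0000 0.0000 0.0000
step 7: (k=7,j=0): S=39.6458, (K−S)⁺=112.9942, hold=112.0402 ⇒ V=112.9942 exercise | (k=7,j=1): S=51.9023, (K−S)⁺=100.7377, hold=99.7836 ⇒ V=100.7377 exercise | (k=7,j=2): S=67.9481, (K−S)⁺=84.6919, hold=83.7379 ⇒ V=84.6919 exercise | (k=7,j=3): S=88.9544, (K−S)⁺=63.6856, hold=62.7316 ⇒ V=63.6856 exercise | (k=7,j=4): S=116.4548, (K−S)⁺=36.1852, hold=35.2311 ⇒ V=36.1852 exercise | (k=7,j=5): S=152.4571, (K−S)⁺=0.1829, hold=9.8360 ⇒ V=9.8360 continue | (k=7,j=6): S=199.5896, (K−S)⁺=0.0000, hold=0.0000 ⇒ V=0.0000 continue | (k=7,j=7): S=261.2933, (K−S)⁺=0.0000, hold=0.0000 ⇒ V=0.0000 continue  boundary S*=116.4548
step 6: (k=6,j=0): S=45.3620, (K−S)⁺=107.2780, hold=106.3240 ⇒ V=107.2780 exercise | (k=6,j=1): S=59.3857, (K−S)⁺=93.2543, hold=92.3002 ⇒ V=93.2543 exercise | (k=6,j=2): S=77.7450, (K−S)⁺=74.8950, hold=73.9410 ⇒ V=74.8950 exercise | (k=6,j=3): S=101.7800, (K−S)⁺=50.8600, hold=49.9059 ⇒ V=50.8600 exercise | (k=6,j=4): S=133.2455, (K−S)⁺=19.3945, hold=23.1376 ⇒ V=23.1376 continue | (k=6,j=5): S=174.4387, (K−S)⁺=0.0000, hold=4.9883 ⇒ V=4.9883 continue | (k=6,j=6): S=228.3669, (K−S)⁺=0.0000, hold=0.0000 ⇒ V=0.0000 continue  boundary S*=101.7800
step 5: (k=5,j=0): S=51.9023, (K−S)⁺=100.7377, hold=99.7836 ⇒ V=100.7377 exercise | (k=5,j=1): S=67.9481, (K−S)⁺=84.6919, hold=83.7379 ⇒ V=84.6919 exercise | (k=5,j=2): S=88.9544, (K−S)⁺=63.6856, hold=62.7316 ⇒ V=63.6856 exercise | (k=5,j=3): S=116.4548, (K−S)⁺=36.1852, hold=37.0525 ⇒ V=37.0525 continue | (k=5,j=4): S=152.4571, (K−S)⁺=0.1829, hold=14.1616 ⇒ V=14.1616 continue | (k=5,j=5): S=199.5896, (K−S)⁺=0.0000, hold=2.5299 ⇒ V=2.5299 continue  boundary S*=88.9544
step 4: (k=4,j=0): S=59.3857, (K−S)⁺=93.2543, hold=92.3002 ⇒ V=93.2543 exercise | (k=4,j=1): S=77.7450, (K−S)⁺=74.8950, hold=73.9410 ⇒ V=74.8950 exercise | (k=4,j=2): S=101.7800, (K−S)⁺=50.8600, hold=50.3280 ⇒ V=50.8600 exercise | (k=4,j=3): S=133.2455, (K−S)⁺=19.3945, hold=25.6823 ⇒ V=25.6823 continue | (k=4,j=4): S=174.4387, (K−S)⁺=0.0000, hold=8.4131 ⇒ V=8.4131 continue  boundary S*=101.7800
step 3: (k=3,j=0): S=67.9481, (K−S)⁺=84.6919, hold=83.7379 ⇒ V=84.6919 exercise | (k=3,j=1): S=88.9544, (K−S)⁺=63.6856, hold=62.7316 ⇒ V=63.6856 exercise | (k=3,j=2): S=116.4548, (K−S)⁺=36.1852, hold=38.2907 ⇒ V=38.2907 continue | (k=3,j=3): S=152.4571, (K−S)⁺=0.1829, hold=17.1187 ⇒ V=17.1187 continue  boundary S*=88.9544
step 2: (k=2,j=0): S=77.7450, (K−S)⁺=74.8950, hold=73.9410 ⇒ V=74.8950 exercise | (k=2,j=1): S=101.7800, (K−S)⁺=50.8600, hold=50.9305 ⇒ V=50.9305 continue | (k=2,j=2): S=133.2455, (K−S)⁺=19.3945, hold=27.7491 ⇒ V=27.7491 continue  boundary S*=77.7450
step 1: (k=1,j=0): S=88.9544, (K−S)⁺=63.6856, hold=62.7659 ⇒ V=63.6856 exercise | (k=1,j=1): S=116.4548, (K−S)⁺=36.1852, hold=39.3322 ⇒ V=39.3322 continue  boundary S*=88.9544
step 0: (k=0,j=0): S=101.7800, (K−S)⁺=50.8600, hold=51.4373 ⇒ V=51.4373 continue  boundary S*=-

price = 51.4373
boundary = - 88.9544 77.7450 88.9544 101.7800 88.9544 101.7800 116.4548
tree:
51.4373
63.6856 39.3322
74.8950 50.9305 27.7491
84.6919 63.6856 38.2907 17.1187
93.2543 74.8950 50.8600 25.6823 8.4131
100.7377 84.6919 63.6856 37.0525 14.1616 2.5299
107.2780 93.2543 74.8950 50.8600 23.1376 4.9883 0.0000
112.9942 100.7377 84.6919 63.6856 36.1852 9.8360 0.0000 0.0000
117.9901 107.2780 93.2543 74.8950 50.8600 19.3945 0.0000 0.0000 0.0000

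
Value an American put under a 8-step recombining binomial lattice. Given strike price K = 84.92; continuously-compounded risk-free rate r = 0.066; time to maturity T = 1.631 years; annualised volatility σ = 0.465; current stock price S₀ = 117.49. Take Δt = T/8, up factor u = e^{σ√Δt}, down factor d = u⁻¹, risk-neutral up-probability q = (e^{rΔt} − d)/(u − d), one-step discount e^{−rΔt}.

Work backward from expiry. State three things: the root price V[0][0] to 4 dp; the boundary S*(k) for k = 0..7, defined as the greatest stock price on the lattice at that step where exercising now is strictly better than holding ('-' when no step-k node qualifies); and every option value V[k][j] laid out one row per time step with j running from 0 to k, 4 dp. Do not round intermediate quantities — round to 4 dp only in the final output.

price = 8.1694
boundary = - - - - 50.7299 41.1226 50.7299 62.5819
tree:
8.1694
12.2018 4.0269
17.7672 6.5106 1.4470
25.0986 10.3178 2.5654 0.2750
34.1901 15.9475 4.5036 0.5358 0.0000
43.7974 23.8652 7.8110 1.0438 0.0000 0.0000
51.5853 34.1901 13.3416 2.0335 0.0000 0.0000 0.0000
57.8983 43.7974 22.3381 3.9614 0.0000 0.0000 0.0000 0.0000
63.0158 51.5853 34.1901 7.7173 0.0000 0.0000 0.0000 0.0000 0.0000

Δt=0.20388  u=1.23363  d=0.81062  q=0.47973  discount=0.98663
step 8 (expiry): payoffs max(K−S,0) = 63.0158 51.5853 34.1901 7.7173 0.0000 0.0000 0.0000 0.0000 0.0000
step 7: (k=7,j=0): S=27.0217, (K−S)⁺=57.8983, hold=56.7633 ⇒ V=57.8983 exercise | (k=7,j=1): S=41.1226, (K−S)⁺=43.7974, hold=42.6624 ⇒ V=43.7974 exercise | (k=7,j=2): S=62.5819, (K−S)⁺=22.3381, hold=21.2031 ⇒ V=22.3381 exercise | (k=7,j=3): S=95.2394, (K−S)⁺=0.0000, hold=3.9614 ⇒ V=3.9614 continue | (k=7,j=4): S=144.9389, (K−S)⁺=0.0000, hold=0.0000 ⇒ V=0.0000 continue | (k=7,j=5): S=220.5735, (K−S)⁺=0.0000, hold=0.0000 ⇒ V=0.0000 continue | (k=7,j=6): S=335.6770, (K−S)⁺=0.0000, hold=0.0000 ⇒ V=0.0000 continue | (k=7,j=7): S=510.8458, (K−S)⁺=0.0000, hold=0.0000 ⇒ V=0.0000 continue  boundary S*=62.5819
step 6: (k=6,j=0): S=33.3347, (K−S)⁺=51.5853, hold=50.4503 ⇒ V=51.5853 exercise | (k=6,j=1): S=50.7299, (K−S)⁺=34.1901, hold=33.0550 ⇒ V=34.1901 exercise | (k=6,j=2): S=77.2027, (K−S)⁺=7.7173, hold=13.3416 ⇒ V=13.3416 continue | (k=6,j=3): S=117.4900, (K−S)⁺=0.0000, hold=2.0335 ⇒ V=2.0335 continue | (k=6,j=4): S=178.8007, (K−S)⁺=0.0000, hold=0.0000 ⇒ V=0.0000 continue | (k=6,j=5): S=272.1056, (K−S)⁺=0.0000, hold=0.0000 ⇒ V=0.0000 continue | (k=6,j=6): S=414.1004, (K−S)⁺=0.0000, hold=0.0000 ⇒ V=0.0000 continue  boundary S*=50.7299
step 5: (k=5,j=0): S=41.1226, (K−S)⁺=43.7974, hold=42.6624 ⇒ V=43.7974 exercise | (k=5,j=1): S=62.5819, (K−S)⁺=22.3381, hold=23.8652 ⇒ V=23.8652 continue | (k=5,j=2): S=95.2394, (K−S)⁺=0.0000, hold=7.8110 ⇒ V=7.8110 continue | (k=5,j=3): S=144.9389, (K−S)⁺=0.0000, hold=1.0438 ⇒ V=1.0438 continue | (k=5,j=4): S=220.5735, (K−S)⁺=0.0000, hold=0.0000 ⇒ V=0.0000 continue | (k=5,j=5): S=335.6770, (K−S)⁺=0.0000, hold=0.0000 ⇒ V=0.0000 continue  boundary S*=41.1226
step 4: (k=4,j=0): S=50.7299, (K−S)⁺=34.1901, hold=33.7778 ⇒ V=34.1901 exercise | (k=4,j=1): S=77.2027, (K−S)⁺=7.7173, hold=15.9475 ⇒ V=15.9475 continue | (k=4,j=2): S=117.4900, (K−S)⁺=0.0000, hold=4.5036 ⇒ V=4.5036 continue | (k=4,j=3): S=178.8007, (K−S)⁺=0.0000, hold=0.5358 ⇒ V=0.5358 continue | (k=4,j=4): S=272.1056, (K−S)⁺=0.0000, hold=0.0000 ⇒ V=0.0000 continue  boundary S*=50.7299
step 3: (k=3,j=0): S=62.5819, (K−S)⁺=22.3381, hold=25.0986 ⇒ V=25.0986 continue | (k=3,j=1): S=95.2394, (K−S)⁺=0.0000, hold=10.3178 ⇒ V=10.3178 continue | (k=3,j=2): S=144.9389, (K−S)⁺=0.0000, hold=2.5654 ⇒ V=2.5654 continue | (k=3,j=3): S=220.5735, (K−S)⁺=0.0000, hold=0.2750 ⇒ V=0.2750 continue  boundary S*=-
step 2: (k=2,j=0): S=77.2027, (K−S)⁺=7.7173, hold=17.7672 ⇒ V=17.7672 continue | (k=2,j=1): S=117.4900, (K−S)⁺=0.0000, hold=6.5106 ⇒ V=6.5106 continue | (k=2,j=2): S=178.8007, (K−S)⁺=0.0000, hold=1.4470 ⇒ V=1.4470 continue  boundary S*=-
step 1: (k=1,j=0): S=95.2394, (K−S)⁺=0.0000, hold=12.2018 ⇒ V=12.2018 continue | (k=1,j=1): S=144.9389, (K−S)⁺=0.0000, hold=4.0269 ⇒ V=4.0269 continue  boundary S*=-
step 0: (k=0,j=0): S=117.4900, (K−S)⁺=0.0000, hold=8.1694 ⇒ V=8.1694 continue  boundary S*=-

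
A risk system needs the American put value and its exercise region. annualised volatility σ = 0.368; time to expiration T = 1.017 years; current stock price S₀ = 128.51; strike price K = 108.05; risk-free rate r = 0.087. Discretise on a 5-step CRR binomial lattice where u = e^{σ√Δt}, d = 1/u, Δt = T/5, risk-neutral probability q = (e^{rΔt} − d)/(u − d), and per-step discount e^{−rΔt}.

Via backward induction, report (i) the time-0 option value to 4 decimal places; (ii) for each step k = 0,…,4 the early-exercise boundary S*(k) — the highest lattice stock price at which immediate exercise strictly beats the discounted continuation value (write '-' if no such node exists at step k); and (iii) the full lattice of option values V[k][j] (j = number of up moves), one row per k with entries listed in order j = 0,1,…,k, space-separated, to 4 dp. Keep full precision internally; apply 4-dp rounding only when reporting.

price = 5.9295
boundary = - - - 78.1089 92.2103
tree:
5.9295
10.5402 1.7441
18.1708 3.6388 0.0000
29.9411 7.5920 0.0000 0.0000
41.8860 15.8397 0.0000 0.0000 0.0000
52.0042 29.9411 0.0000 0.0000 0.0000 0.0000

Δt=0.20340, u=1.18053, d=0.84707, q=0.51214, disc=e^(-rΔt)=0.98246
k=5 terminal: V=max(K-S,0) → 52.0042 29.9411 0.0000 0.0000 0.0000 0.0000
k=4: j=0 S=66.1640 intr=41.8860 cont=39.9908 V=41.8860[EX]; j=1 S=92.2103 intr=15.8397 cont=14.3508 V=15.8397[EX]; j=2 S=128.5100 intr=0.0000 cont=0.0000 V=0.0000[hold]; j=3 S=179.0996 intr=0.0000 cont=0.0000 V=0.0000[hold]; j=4 S=249.6044 intr=0.0000 cont=0.0000 V=0.0000[hold]  S*(4)=92.2103
k=3: j=0 S=78.1089 intr=29.9411 cont=28.0459 V=29.9411[EX]; j=1 S=108.8574 intr=0.0000 cont=7.5920 V=7.5920[hold]; j=2 S=151.7105 intr=0.0000 cont=0.0000 V=0.0000[hold]; j=3 S=211.4333 intr=0.0000 cont=0.0000 V=0.0000[hold]  S*(3)=78.1089
k=2: j=0 S=92.2103 intr=15.8397 cont=18.1708 V=18.1708[hold]; j=1 S=128.5100 intr=0.0000 cont=3.6388 V=3.6388[hold]; j=2 S=179.0996 intr=0.0000 cont=0.0000 V=0.0000[hold]  S*(2)=-
k=1: j=0 S=108.8574 intr=0.0000 cont=10.5402 V=10.5402[hold]; j=1 S=151.7105 intr=0.0000 cont=1.7441 V=1.7441[hold]  S*(1)=-
k=0: j=0 S=128.5100 intr=0.0000 cont=5.9295 V=5.9295[hold]  S*(0)=-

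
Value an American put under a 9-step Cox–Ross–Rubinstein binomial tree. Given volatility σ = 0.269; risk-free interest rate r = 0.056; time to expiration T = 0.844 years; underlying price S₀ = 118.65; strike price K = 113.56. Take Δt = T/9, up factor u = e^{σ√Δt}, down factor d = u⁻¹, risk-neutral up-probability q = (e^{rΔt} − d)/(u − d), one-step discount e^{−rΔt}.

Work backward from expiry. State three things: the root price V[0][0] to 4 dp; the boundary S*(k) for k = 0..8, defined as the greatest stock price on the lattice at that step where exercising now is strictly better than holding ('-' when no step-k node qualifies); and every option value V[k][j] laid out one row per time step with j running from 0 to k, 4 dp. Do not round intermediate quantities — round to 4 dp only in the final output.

params: Δt=0.09378 u=1.08586 d=0.92093 q=0.51134 e^(-rΔt)=0.99476
t_9 payoffs: 57.0289 46.9041 34.9659 20.8896 4.2922 0.0000 0.0000 0.0000 0.0000 0.0000
t_8: node(8,0) S=61.3851 payoff=52.1749 vs cont=51.5801 → 52.1749 [stop]  node(8,1) S=72.3793 payoff=41.1807 vs cont=40.5859 → 41.1807 [stop]  node(8,2) S=85.3425 payoff=28.2175 vs cont=27.6227 → 28.2175 [stop]  node(8,3) S=100.6275 payoff=12.9325 vs cont=12.3377 → 12.9325 [stop]  node(8,4) S=118.6500 payoff=0.0000 vs cont=2.0864 → 2.0864 [wait]  node(8,5) S=139.9004 payoff=0.0000 vs cont=0.0000 → 0.0000 [wait]  node(8,6) S=164.9567 payoff=0.0000 vs cont=0.0000 → 0.0000 [wait]  node(8,7) S=194.5007 payoff=0.0000 vs cont=0.0000 → 0.0000 [wait]  node(8,8) S=229.3360 payoff=0.0000 vs cont=0.0000 → 0.0000 [wait]  ⇒ S*(8)=100.6275
t_7: node(7,0) S=66.6559 payoff=46.9041 vs cont=46.3093 → 46.9041 [stop]  node(7,1) S=78.5941 payoff=34.9659 vs cont=34.3711 → 34.9659 [stop]  node(7,2) S=92.6704 payoff=20.8896 vs cont=20.2948 → 20.8896 [stop]  node(7,3) S=109.2678 payoff=4.2922 vs cont=7.3478 → 7.3478 [wait]  node(7,4) S=128.8378 payoff=0.0000 vs cont=1.0142 → 1.0142 [wait]  node(7,5) S=151.9128 payoff=0.0000 vs cont=0.0000 → 0.0000 [wait]  node(7,6) S=179.1206 payoff=0.0000 vs cont=0.0000 → 0.0000 [wait]  node(7,7) S=211.2014 payoff=0.0000 vs cont=0.0000 → 0.0000 [wait]  ⇒ S*(7)=92.6704
t_6: node(6,0) S=72.3793 payoff=41.1807 vs cont=40.5859 → 41.1807 [stop]  node(6,1) S=85.3425 payoff=28.2175 vs cont=27.6227 → 28.2175 [stop]  node(6,2) S=100.6275 payoff=12.9325 vs cont=13.8920 → 13.8920 [wait]  node(6,3) S=118.6500 payoff=0.0000 vs cont=4.0877 → 4.0877 [wait]  node(6,4) S=139.9004 payoff=0.0000 vs cont=0.4930 → 0.4930 [wait]  node(6,5) S=164.9567 payoff=0.0000 vs cont=0.0000 → 0.0000 [wait]  node(6,6) S=194.5007 payoff=0.0000 vs cont=0.0000 → 0.0000 [wait]  ⇒ S*(6)=85.3425
t_5: node(5,0) S=78.5941 payoff=34.9659 vs cont=34.3711 → 34.9659 [stop]  node(5,1) S=92.6704 payoff=20.8896 vs cont=20.7828 → 20.8896 [stop]  node(5,2) S=109.2678 payoff=4.2922 vs cont=8.8321 → 8.8321 [wait]  node(5,3) S=128.8378 payoff=0.0000 vs cont=2.2378 → 2.2378 [wait]  node(5,4) S=151.9128 payoff=0.0000 vs cont=0.2397 → 0.2397 [wait]  node(5,5) S=179.1206 payoff=0.0000 vs cont=0.0000 → 0.0000 [wait]  ⇒ S*(5)=92.6704
t_4: node(4,0) S=85.3425 payoff=28.2175 vs cont=27.6227 → 28.2175 [stop]  node(4,1) S=100.6275 payoff=12.9325 vs cont=14.6470 → 14.6470 [wait]  node(4,2) S=118.6500 payoff=0.0000 vs cont=5.4316 → 5.4316 [wait]  node(4,3) S=139.9004 payoff=0.0000 vs cont=1.2097 → 1.2097 [wait]  node(4,4) S=164.9567 payoff=0.0000 vs cont=0.1165 → 0.1165 [wait]  ⇒ S*(4)=85.3425
t_3: node(3,0) S=92.6704 payoff=20.8896 vs cont=21.1669 → 21.1669 [wait]  node(3,1) S=109.2678 payoff=4.2922 vs cont=9.8827 → 9.8827 [wait]  node(3,2) S=128.8378 payoff=0.0000 vs cont=3.2556 → 3.2556 [wait]  node(3,3) S=151.9128 payoff=0.0000 vs cont=0.6473 → 0.6473 [wait]  ⇒ S*(3)=-
t_2: node(2,0) S=100.6275 payoff=12.9325 vs cont=15.3162 → 15.3162 [wait]  node(2,1) S=118.6500 payoff=0.0000 vs cont=6.4600 → 6.4600 [wait]  node(2,2) S=139.9004 payoff=0.0000 vs cont=1.9118 → 1.9118 [wait]  ⇒ S*(2)=-
t_1: node(1,0) S=109.2678 payoff=4.2922 vs cont=10.7312 → 10.7312 [wait]  node(1,1) S=128.8378 payoff=0.0000 vs cont=4.1127 → 4.1127 [wait]  ⇒ S*(1)=-
t_0: node(0,0) S=118.6500 payoff=0.0000 vs cont=7.3084 → 7.3084 [wait]  ⇒ S*(0)=-

price = 7.3084
boundary = - - - - 85.3425 92.6704 85.3425 92.6704 100.6275
tree:
7.3084
10.7312 4.1127
15.3162 6.4600 1.9118
21.1669 9.8827 3.2556 0.6473
28.2175 14.6470 5.4316 1.2097 0.1165
34.9659 20.8896 8.8321 2.2378 0.2397 0.0000
41.1807 28.2175 13.8920 4.0877 0.4930 0.0000 0.0000
46.9041 34.9659 20.8896 7.3478 1.0142 0.0000 0.0000 0.0000
52.1749 41.1807 28.2175 12.9325 2.0864 0.0000 0.0000 0.0000 0.0000
57.0289 46.9041 34.9659 20.8896 4.2922 0.0000 0.0000 0.0000 0.0000 0.0000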